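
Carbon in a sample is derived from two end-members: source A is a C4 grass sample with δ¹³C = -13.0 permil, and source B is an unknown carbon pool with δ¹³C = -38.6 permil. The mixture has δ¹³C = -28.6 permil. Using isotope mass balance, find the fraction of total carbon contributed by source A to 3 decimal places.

0.391

δ_mix = f_A·δ_A + (1 − f_A)·δ_B  ⇒  f_A = (δ_mix − δ_B)/(δ_A − δ_B)
f_A = (-28.6 − (-38.6)) / (-13.0 − (-38.6))
f_A = 10.0 / 25.6 = 0.3906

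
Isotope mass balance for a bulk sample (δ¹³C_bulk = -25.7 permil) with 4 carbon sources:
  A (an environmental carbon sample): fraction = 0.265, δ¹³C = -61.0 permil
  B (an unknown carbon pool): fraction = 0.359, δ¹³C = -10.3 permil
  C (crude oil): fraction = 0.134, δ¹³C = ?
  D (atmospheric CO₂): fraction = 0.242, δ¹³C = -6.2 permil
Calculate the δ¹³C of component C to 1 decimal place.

Isotope mass balance: δ_bulk = Σ fᵢ·δᵢ.
-25.7 = 0.265×(-61.0) + 0.359×(-10.3) + 0.134×δ_C + 0.242×(-6.2)
0.134·δ_C = -25.7 − (-21.363) = -4.337
δ_C = -4.337 / 0.134 = -32.36 permil

-32.4 permil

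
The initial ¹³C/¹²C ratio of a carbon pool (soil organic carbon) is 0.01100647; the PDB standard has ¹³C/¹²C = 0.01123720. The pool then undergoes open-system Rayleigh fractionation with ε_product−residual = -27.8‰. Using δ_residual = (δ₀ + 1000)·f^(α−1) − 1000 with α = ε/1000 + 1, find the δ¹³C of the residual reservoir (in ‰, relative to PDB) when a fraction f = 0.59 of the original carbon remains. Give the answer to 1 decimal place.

-6.1‰

δ₀ = (0.01100647/0.01123720 − 1)×1000 = (0.979467 − 1)×1000 = -20.533‰
α − 1 = ε/1000 = -0.0278
f^(α−1) = 0.59^(-0.0278) = 1.014776
δ_res = (-20.533 + 1000) × 1.014776 − 1000 = 993.940 − 1000 = -6.06‰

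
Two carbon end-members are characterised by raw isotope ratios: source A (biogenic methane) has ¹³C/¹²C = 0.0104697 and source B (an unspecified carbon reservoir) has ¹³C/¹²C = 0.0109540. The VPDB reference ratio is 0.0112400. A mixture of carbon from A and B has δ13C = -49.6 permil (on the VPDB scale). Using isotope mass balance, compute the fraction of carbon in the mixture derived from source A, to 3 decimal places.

0.561

δ_A = (0.0104697/0.0112400 − 1)×1000 = (0.931468 − 1)×1000 = -68.532 permil
δ_B = (0.0109540/0.0112400 − 1)×1000 = (0.974555 − 1)×1000 = -25.445 permil
f_A = (δ_mix − δ_B)/(δ_A − δ_B) = (-49.6 − (-25.445))/(-68.532 − (-25.445))
f_A = -24.155 / -43.087 = 0.5606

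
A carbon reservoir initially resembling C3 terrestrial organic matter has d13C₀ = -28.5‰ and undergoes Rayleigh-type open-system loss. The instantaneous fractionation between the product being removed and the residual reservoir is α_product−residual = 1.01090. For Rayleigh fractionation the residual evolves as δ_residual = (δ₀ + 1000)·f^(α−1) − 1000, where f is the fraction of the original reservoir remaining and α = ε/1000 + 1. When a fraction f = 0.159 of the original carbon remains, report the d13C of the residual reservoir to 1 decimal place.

Rayleigh residual: δ_res = (δ₀ + 1000)·f^(α−1) − 1000
α − 1 = 0.01090
f^(α−1) = 0.159^(0.01090) = 0.980156
δ_res = (-28.5 + 1000) × 0.980156 − 1000 = 952.222 − 1000 = -47.78‰

-47.8‰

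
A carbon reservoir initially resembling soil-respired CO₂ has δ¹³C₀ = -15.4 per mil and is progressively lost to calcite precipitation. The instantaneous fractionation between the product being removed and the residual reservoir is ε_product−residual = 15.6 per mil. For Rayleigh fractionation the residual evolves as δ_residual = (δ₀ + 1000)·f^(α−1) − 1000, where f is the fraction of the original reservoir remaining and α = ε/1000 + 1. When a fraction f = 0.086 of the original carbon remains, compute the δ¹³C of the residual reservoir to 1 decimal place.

-52.4 per mil

Rayleigh residual: δ_res = (δ₀ + 1000)·f^(α−1) − 1000
α = ε/1000 + 1 = 1.01560, so α − 1 = 0.01560
f^(α−1) = 0.086^(0.01560) = 0.962450
δ_res = (-15.4 + 1000) × 0.962450 − 1000 = 947.628 − 1000 = -52.37 per mil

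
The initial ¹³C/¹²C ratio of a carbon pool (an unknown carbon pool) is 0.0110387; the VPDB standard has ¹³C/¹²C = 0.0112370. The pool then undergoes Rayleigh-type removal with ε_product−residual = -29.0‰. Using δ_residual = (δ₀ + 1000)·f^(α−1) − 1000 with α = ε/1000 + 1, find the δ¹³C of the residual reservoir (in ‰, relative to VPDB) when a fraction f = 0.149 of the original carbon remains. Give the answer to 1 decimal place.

δ₀ = (0.0110387/0.0112370 − 1)×1000 = (0.982353 − 1)×1000 = -17.647‰
α − 1 = ε/1000 = -0.0290
f^(α−1) = 0.149^(-0.0290) = 1.056763
δ_res = (-17.647 + 1000) × 1.056763 − 1000 = 1038.114 − 1000 = 38.11‰

38.1‰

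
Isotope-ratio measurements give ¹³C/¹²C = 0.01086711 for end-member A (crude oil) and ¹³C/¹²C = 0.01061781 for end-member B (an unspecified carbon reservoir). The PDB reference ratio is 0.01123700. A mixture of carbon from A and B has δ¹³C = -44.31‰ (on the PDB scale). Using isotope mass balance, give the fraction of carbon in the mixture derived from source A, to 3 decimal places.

δ_A = (0.01086711/0.01123700 − 1)×1000 = (0.967083 − 1)×1000 = -32.917‰
δ_B = (0.01061781/0.01123700 − 1)×1000 = (0.944897 − 1)×1000 = -55.103‰
f_A = (δ_mix − δ_B)/(δ_A − δ_B) = (-44.31 − (-55.103))/(-32.917 − (-55.103))
f_A = 10.793 / 22.186 = 0.4865

0.486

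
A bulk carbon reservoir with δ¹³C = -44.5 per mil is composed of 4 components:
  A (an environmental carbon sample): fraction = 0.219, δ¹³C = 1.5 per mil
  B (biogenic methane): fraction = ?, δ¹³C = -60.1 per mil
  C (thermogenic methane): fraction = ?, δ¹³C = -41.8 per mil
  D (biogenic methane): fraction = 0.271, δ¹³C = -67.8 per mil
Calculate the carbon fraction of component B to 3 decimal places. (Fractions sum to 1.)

Let f_B and f_C be the unknown fractions; fractions sum to 1 so f_B + f_C = 0.510.
Mass balance: Σ fᵢ·δᵢ = δ_bulk ⇒ f_B·(-60.1) + f_C·(-41.8) = -44.5 − (-18.045) = -26.455
Substitute f_C = 0.510 − f_B:
f_B·(-60.1 − -41.8) = -26.455 − 0.510×(-41.8) = -5.137
f_B = -5.137 / -18.3 = 0.2807

0.281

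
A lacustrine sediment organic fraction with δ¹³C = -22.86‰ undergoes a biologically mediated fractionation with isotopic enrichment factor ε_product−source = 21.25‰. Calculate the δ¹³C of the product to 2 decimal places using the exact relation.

Exactly, δ_product = (δ_source + 1000)·(ε/1000 + 1) − 1000.
δ_product = (-22.86 + 1000) × (21.25/1000 + 1) − 1000
δ_product = -2.096‰

-2.10‰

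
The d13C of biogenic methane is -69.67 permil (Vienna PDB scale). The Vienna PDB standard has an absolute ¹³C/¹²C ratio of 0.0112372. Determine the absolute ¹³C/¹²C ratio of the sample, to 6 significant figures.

0.0104543

R_sample = R_standard × (d13C/1000 + 1)
R_sample = 0.0112372 × (-69.67/1000 + 1) = 0.0112372 × 0.930330
R_sample = 0.0104543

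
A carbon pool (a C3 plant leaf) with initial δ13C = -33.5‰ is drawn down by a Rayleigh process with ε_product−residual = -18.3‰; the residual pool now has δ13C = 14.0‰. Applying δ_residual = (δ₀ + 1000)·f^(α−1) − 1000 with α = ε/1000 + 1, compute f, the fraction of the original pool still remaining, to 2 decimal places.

α − 1 = ε/1000 = -0.0183
(δ_res + 1000)/(δ₀ + 1000) = (14.0 + 1000)/(-33.5 + 1000) = 1014.0/966.5 = 1.049146
f = 1.049146^(1/-0.0183) = exp(ln(1.049146)/-0.0183) = exp(0.04798/-0.0183)
f = exp(-2.6217) = 0.0727

0.07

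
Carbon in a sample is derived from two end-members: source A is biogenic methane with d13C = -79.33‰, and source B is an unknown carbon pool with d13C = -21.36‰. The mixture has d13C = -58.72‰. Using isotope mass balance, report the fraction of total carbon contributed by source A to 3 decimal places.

0.644

δ_mix = f_A·δ_A + (1 − f_A)·δ_B  ⇒  f_A = (δ_mix − δ_B)/(δ_A − δ_B)
f_A = (-58.72 − (-21.36)) / (-79.33 − (-21.36))
f_A = -37.36 / -57.97 = 0.6445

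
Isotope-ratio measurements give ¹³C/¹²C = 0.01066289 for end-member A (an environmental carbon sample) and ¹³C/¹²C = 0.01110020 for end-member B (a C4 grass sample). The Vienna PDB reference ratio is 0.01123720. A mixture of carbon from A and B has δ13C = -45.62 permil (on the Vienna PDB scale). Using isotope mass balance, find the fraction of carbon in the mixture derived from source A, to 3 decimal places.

δ_A = (0.01066289/0.01123720 − 1)×1000 = (0.948892 − 1)×1000 = -51.108 permil
δ_B = (0.01110020/0.01123720 − 1)×1000 = (0.987808 − 1)×1000 = -12.192 permil
f_A = (δ_mix − δ_B)/(δ_A − δ_B) = (-45.62 − (-12.192))/(-51.108 − (-12.192))
f_A = -33.428 / -38.916 = 0.8590

0.859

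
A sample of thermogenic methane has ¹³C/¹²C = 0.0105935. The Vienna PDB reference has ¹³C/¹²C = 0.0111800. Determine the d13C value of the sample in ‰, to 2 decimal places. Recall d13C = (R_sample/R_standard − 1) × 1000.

-52.46‰

d13C = (R_sample / R_standard − 1) × 1000
R_sample / R_standard = 0.0105935 / 0.0111800 = 0.947540
d13C = (0.947540 − 1) × 1000 = -52.460‰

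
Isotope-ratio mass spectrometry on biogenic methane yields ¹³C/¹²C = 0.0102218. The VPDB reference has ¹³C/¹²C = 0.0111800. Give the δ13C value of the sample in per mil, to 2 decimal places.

-85.71 per mil

δ13C = (R_sample / R_standard − 1) × 1000
R_sample / R_standard = 0.0102218 / 0.0111800 = 0.914293
δ13C = (0.914293 − 1) × 1000 = -85.707 per mil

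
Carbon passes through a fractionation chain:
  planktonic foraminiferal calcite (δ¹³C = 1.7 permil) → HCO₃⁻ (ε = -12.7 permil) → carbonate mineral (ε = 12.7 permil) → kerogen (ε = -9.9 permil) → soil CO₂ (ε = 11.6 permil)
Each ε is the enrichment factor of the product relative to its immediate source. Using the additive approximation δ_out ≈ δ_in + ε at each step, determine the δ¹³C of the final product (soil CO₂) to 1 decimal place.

3.4 permil

step 1: δ ≈ 1.7 + (-12.7) = -11.0 permil
step 2: δ ≈ -11.0 + (12.7) = 1.7 permil
step 3: δ ≈ 1.7 + (-9.9) = -8.2 permil
step 4: δ ≈ -8.2 + (11.6) = 3.4 permil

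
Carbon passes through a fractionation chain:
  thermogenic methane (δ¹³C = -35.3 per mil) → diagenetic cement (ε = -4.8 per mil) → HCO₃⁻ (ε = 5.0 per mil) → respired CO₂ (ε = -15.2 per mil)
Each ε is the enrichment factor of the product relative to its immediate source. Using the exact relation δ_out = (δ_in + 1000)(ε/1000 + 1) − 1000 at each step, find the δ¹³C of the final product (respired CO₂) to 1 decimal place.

step 1: δ = (-35.30 + 1000)·(-4.8/1000 + 1) − 1000 = -39.93 per mil
step 2: δ = (-39.93 + 1000)·(5.0/1000 + 1) − 1000 = -35.13 per mil
step 3: δ = (-35.13 + 1000)·(-15.2/1000 + 1) − 1000 = -49.80 per mil

-49.8 per mil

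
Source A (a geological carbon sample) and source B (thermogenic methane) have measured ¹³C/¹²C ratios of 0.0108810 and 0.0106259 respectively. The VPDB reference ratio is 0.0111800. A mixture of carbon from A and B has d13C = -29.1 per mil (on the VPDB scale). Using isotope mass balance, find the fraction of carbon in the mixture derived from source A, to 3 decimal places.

δ_A = (0.0108810/0.0111800 − 1)×1000 = (0.973256 − 1)×1000 = -26.744 per mil
δ_B = (0.0106259/0.0111800 − 1)×1000 = (0.950438 − 1)×1000 = -49.562 per mil
f_A = (δ_mix − δ_B)/(δ_A − δ_B) = (-29.1 − (-49.562))/(-26.744 − (-49.562))
f_A = 20.462 / 22.818 = 0.8968

0.897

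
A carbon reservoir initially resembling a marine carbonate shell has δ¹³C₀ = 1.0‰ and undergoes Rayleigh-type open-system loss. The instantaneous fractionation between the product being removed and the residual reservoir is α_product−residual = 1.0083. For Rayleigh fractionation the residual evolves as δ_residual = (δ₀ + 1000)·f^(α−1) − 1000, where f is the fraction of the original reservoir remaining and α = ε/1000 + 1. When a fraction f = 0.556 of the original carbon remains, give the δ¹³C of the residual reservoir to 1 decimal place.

-3.9‰

Rayleigh residual: δ_res = (δ₀ + 1000)·f^(α−1) − 1000
α − 1 = 0.00830
f^(α−1) = 0.556^(0.00830) = 0.995140
δ_res = (1.0 + 1000) × 0.995140 − 1000 = 996.135 − 1000 = -3.87‰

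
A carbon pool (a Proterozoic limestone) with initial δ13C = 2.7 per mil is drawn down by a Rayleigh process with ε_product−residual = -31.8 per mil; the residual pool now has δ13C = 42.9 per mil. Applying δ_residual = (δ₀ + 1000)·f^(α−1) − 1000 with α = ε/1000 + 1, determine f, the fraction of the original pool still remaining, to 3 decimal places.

0.291

α − 1 = ε/1000 = -0.0318
(δ_res + 1000)/(δ₀ + 1000) = (42.9 + 1000)/(2.7 + 1000) = 1042.9/1002.7 = 1.040092
f = 1.040092^(1/-0.0318) = exp(ln(1.040092)/-0.0318) = exp(0.03931/-0.0318)
f = exp(-1.2361) = 0.2905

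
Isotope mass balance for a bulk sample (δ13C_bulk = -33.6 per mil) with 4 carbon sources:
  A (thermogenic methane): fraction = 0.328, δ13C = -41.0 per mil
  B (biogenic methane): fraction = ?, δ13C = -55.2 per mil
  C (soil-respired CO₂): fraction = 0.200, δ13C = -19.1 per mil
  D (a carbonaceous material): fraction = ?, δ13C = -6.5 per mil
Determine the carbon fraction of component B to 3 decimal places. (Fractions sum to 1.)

0.272

Let f_B and f_D be the unknown fractions; fractions sum to 1 so f_B + f_D = 0.472.
Mass balance: Σ fᵢ·δᵢ = δ_bulk ⇒ f_B·(-55.2) + f_D·(-6.5) = -33.6 − (-17.268) = -16.332
Substitute f_D = 0.472 − f_B:
f_B·(-55.2 − -6.5) = -16.332 − 0.472×(-6.5) = -13.264
f_B = -13.264 / -48.7 = 0.2724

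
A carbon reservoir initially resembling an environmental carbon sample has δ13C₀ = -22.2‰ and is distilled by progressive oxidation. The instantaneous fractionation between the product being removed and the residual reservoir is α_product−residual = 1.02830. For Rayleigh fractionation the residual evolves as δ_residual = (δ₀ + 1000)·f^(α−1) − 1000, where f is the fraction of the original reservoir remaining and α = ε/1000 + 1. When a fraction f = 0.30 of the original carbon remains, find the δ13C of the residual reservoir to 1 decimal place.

-55.0‰

Rayleigh residual: δ_res = (δ₀ + 1000)·f^(α−1) − 1000
α − 1 = 0.02830
f^(α−1) = 0.30^(0.02830) = 0.966501
δ_res = (-22.2 + 1000) × 0.966501 − 1000 = 945.045 − 1000 = -54.95‰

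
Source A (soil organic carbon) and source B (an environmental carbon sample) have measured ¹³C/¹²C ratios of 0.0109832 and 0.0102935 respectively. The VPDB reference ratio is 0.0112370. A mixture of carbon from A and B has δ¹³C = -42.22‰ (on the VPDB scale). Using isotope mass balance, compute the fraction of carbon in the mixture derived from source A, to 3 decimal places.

δ_A = (0.0109832/0.0112370 − 1)×1000 = (0.977414 − 1)×1000 = -22.586‰
δ_B = (0.0102935/0.0112370 − 1)×1000 = (0.916036 − 1)×1000 = -83.964‰
f_A = (δ_mix − δ_B)/(δ_A − δ_B) = (-42.22 − (-83.964))/(-22.586 − (-83.964))
f_A = 41.744 / 61.378 = 0.6801

0.680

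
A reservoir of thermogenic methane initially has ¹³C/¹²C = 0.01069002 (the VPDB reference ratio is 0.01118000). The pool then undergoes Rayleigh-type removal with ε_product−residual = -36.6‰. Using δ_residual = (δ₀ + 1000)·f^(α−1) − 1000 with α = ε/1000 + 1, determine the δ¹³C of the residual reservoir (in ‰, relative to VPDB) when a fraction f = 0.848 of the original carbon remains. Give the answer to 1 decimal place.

δ₀ = (0.01069002/0.01118000 − 1)×1000 = (0.956174 − 1)×1000 = -43.826‰
α − 1 = ε/1000 = -0.0366
f^(α−1) = 0.848^(-0.0366) = 1.006053
δ_res = (-43.826 + 1000) × 1.006053 − 1000 = 961.961 − 1000 = -38.04‰

-38.0‰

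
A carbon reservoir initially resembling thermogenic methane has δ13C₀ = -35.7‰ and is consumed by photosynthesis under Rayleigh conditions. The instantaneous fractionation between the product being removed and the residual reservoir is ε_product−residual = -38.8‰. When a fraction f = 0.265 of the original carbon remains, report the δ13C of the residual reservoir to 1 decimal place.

15.3‰

Rayleigh residual: δ_res = (δ₀ + 1000)·f^(α−1) − 1000
α = ε/1000 + 1 = 0.96120, so α − 1 = -0.03880
f^(α−1) = 0.265^(-0.03880) = 1.052878
δ_res = (-35.7 + 1000) × 1.052878 − 1000 = 1015.290 − 1000 = 15.29‰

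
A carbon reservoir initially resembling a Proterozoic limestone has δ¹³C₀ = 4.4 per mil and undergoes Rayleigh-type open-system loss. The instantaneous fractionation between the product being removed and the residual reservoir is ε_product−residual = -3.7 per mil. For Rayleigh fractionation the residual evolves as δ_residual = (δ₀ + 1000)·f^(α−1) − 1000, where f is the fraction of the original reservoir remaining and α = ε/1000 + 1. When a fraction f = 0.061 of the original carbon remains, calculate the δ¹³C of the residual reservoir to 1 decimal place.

14.8 per mil

Rayleigh residual: δ_res = (δ₀ + 1000)·f^(α−1) − 1000
α = ε/1000 + 1 = 0.99630, so α − 1 = -0.00370
f^(α−1) = 0.061^(-0.00370) = 1.010402
δ_res = (4.4 + 1000) × 1.010402 − 1000 = 1014.848 − 1000 = 14.85 per mil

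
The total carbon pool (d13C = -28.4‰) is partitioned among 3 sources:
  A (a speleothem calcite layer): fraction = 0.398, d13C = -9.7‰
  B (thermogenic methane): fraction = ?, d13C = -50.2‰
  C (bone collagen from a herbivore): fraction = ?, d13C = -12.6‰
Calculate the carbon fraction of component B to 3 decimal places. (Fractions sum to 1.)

0.451

Let f_B and f_C be the unknown fractions; fractions sum to 1 so f_B + f_C = 0.602.
Mass balance: Σ fᵢ·δᵢ = δ_bulk ⇒ f_B·(-50.2) + f_C·(-12.6) = -28.4 − (-3.861) = -24.539
Substitute f_C = 0.602 − f_B:
f_B·(-50.2 − -12.6) = -24.539 − 0.602×(-12.6) = -16.954
f_B = -16.954 / -37.6 = 0.4509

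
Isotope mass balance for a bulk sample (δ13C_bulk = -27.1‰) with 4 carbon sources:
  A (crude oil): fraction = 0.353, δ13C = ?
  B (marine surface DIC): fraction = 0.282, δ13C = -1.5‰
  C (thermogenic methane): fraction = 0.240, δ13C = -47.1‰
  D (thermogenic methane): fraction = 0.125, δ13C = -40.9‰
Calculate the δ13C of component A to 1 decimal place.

-29.1‰

Isotope mass balance: δ_bulk = Σ fᵢ·δᵢ.
-27.1 = 0.353×δ_A + 0.282×(-1.5) + 0.240×(-47.1) + 0.125×(-40.9)
0.353·δ_A = -27.1 − (-16.840) = -10.261
δ_A = -10.261 / 0.353 = -29.07‰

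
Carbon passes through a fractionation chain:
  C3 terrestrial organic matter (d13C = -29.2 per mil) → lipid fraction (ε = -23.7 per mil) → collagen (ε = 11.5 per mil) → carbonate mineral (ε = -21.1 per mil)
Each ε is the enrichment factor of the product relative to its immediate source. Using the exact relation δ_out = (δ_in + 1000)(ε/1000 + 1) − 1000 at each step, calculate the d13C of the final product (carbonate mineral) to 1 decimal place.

step 1: δ = (-29.20 + 1000)·(-23.7/1000 + 1) − 1000 = -52.21 per mil
step 2: δ = (-52.21 + 1000)·(11.5/1000 + 1) − 1000 = -41.31 per mil
step 3: δ = (-41.31 + 1000)·(-21.1/1000 + 1) − 1000 = -61.54 per mil

-61.5 per mil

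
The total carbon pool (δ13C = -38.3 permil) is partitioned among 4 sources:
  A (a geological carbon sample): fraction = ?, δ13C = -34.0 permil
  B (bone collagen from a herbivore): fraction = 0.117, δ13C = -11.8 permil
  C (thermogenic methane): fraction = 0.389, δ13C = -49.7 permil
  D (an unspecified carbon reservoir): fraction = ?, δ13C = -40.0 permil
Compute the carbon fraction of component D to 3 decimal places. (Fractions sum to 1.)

0.132

Let f_D and f_A be the unknown fractions; fractions sum to 1 so f_D + f_A = 0.494.
Mass balance: Σ fᵢ·δᵢ = δ_bulk ⇒ f_D·(-40.0) + f_A·(-34.0) = -38.3 − (-20.714) = -17.586
Substitute f_A = 0.494 − f_D:
f_D·(-40.0 − -34.0) = -17.586 − 0.494×(-34.0) = -0.790
f_D = -0.790 / -6.0 = 0.1317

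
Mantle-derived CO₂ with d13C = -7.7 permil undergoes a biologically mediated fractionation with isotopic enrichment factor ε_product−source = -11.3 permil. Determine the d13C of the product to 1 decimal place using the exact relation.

-18.9 permil

Exactly, δ_product = (δ_source + 1000)·(ε/1000 + 1) − 1000.
δ_product = (-7.7 + 1000) × (-11.3/1000 + 1) − 1000
δ_product = -18.91 permil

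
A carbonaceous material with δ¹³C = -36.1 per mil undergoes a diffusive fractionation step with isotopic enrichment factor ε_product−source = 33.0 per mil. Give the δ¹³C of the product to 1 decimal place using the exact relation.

-4.3 per mil

To first order, δ_product ≈ δ_source + ε = -3.1 per mil.
Exactly, δ_product = (δ_source + 1000)·(ε/1000 + 1) − 1000.
δ_product = (-36.1 + 1000) × (33.0/1000 + 1) − 1000
δ_product = -4.29 per mil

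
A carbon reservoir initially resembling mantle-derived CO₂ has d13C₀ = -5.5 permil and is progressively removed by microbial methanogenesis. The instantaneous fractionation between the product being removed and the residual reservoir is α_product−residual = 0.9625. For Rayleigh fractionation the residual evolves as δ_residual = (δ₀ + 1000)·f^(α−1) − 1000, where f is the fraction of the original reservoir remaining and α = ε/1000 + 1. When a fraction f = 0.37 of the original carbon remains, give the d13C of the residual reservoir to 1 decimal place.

Rayleigh residual: δ_res = (δ₀ + 1000)·f^(α−1) − 1000
α − 1 = -0.03750
f^(α−1) = 0.37^(-0.03750) = 1.037988
δ_res = (-5.5 + 1000) × 1.037988 − 1000 = 1032.279 − 1000 = 32.28 permil

32.3 permil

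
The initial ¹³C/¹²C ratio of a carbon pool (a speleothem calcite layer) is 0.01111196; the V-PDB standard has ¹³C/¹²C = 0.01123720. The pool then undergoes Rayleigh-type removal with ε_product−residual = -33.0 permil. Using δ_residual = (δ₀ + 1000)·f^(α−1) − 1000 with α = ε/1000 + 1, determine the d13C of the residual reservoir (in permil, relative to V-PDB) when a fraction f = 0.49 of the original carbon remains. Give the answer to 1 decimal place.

12.4 permil

δ₀ = (0.01111196/0.01123720 − 1)×1000 = (0.988855 − 1)×1000 = -11.145 permil
α − 1 = ε/1000 = -0.0330
f^(α−1) = 0.49^(-0.0330) = 1.023820
δ_res = (-11.145 + 1000) × 1.023820 − 1000 = 1012.409 − 1000 = 12.41 permil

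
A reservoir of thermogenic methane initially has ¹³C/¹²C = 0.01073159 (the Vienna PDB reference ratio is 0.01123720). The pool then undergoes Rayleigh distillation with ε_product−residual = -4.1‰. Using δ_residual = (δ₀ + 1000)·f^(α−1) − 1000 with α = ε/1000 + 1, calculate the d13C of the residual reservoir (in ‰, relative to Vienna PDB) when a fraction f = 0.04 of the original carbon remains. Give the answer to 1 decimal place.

δ₀ = (0.01073159/0.01123720 − 1)×1000 = (0.955006 − 1)×1000 = -44.994‰
α − 1 = ε/1000 = -0.0041
f^(α−1) = 0.04^(-0.0041) = 1.013285
δ_res = (-44.994 + 1000) × 1.013285 − 1000 = 967.693 − 1000 = -32.31‰

-32.3‰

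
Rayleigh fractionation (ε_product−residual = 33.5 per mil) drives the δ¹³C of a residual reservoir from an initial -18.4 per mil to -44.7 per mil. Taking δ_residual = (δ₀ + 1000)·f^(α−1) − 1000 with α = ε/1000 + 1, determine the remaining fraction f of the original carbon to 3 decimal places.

0.445

α − 1 = ε/1000 = 0.0335
(δ_res + 1000)/(δ₀ + 1000) = (-44.7 + 1000)/(-18.4 + 1000) = 955.3/981.6 = 0.973207
f = 0.973207^(1/0.0335) = exp(ln(0.973207)/0.0335) = exp(-0.02716/0.0335)
f = exp(-0.8107) = 0.4445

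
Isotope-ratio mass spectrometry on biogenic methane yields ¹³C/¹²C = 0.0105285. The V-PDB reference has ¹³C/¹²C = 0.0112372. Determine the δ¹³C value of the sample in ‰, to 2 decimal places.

-63.07‰

δ¹³C = (R_sample / R_standard − 1) × 1000
R_sample / R_standard = 0.0105285 / 0.0112372 = 0.936933
δ¹³C = (0.936933 − 1) × 1000 = -63.067‰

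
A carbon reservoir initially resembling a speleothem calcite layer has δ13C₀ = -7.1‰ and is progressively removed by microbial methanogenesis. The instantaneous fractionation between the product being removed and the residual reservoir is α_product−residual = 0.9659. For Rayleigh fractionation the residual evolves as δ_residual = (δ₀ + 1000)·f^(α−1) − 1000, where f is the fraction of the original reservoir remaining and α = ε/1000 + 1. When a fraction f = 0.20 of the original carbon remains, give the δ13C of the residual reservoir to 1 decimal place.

Rayleigh residual: δ_res = (δ₀ + 1000)·f^(α−1) − 1000
α − 1 = -0.03410
f^(α−1) = 0.20^(-0.03410) = 1.056416
δ_res = (-7.1 + 1000) × 1.056416 − 1000 = 1048.915 − 1000 = 48.92‰

48.9‰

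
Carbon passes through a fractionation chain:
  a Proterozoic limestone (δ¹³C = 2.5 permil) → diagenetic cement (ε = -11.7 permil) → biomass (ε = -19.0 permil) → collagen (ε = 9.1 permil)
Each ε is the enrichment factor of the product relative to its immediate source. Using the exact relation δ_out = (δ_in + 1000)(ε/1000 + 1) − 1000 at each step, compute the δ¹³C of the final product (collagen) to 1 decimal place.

step 1: δ = (2.50 + 1000)·(-11.7/1000 + 1) − 1000 = -9.23 permil
step 2: δ = (-9.23 + 1000)·(-19.0/1000 + 1) − 1000 = -28.05 permil
step 3: δ = (-28.05 + 1000)·(9.1/1000 + 1) − 1000 = -19.21 permil

-19.2 permil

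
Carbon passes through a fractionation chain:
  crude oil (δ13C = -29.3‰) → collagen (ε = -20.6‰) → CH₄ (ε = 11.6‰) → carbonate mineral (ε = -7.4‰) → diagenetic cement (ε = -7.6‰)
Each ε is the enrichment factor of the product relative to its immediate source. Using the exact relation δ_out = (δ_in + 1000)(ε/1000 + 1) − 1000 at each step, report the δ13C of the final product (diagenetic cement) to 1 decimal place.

-52.6‰

step 1: δ = (-29.30 + 1000)·(-20.6/1000 + 1) − 1000 = -49.30‰
step 2: δ = (-49.30 + 1000)·(11.6/1000 + 1) − 1000 = -38.27‰
step 3: δ = (-38.27 + 1000)·(-7.4/1000 + 1) − 1000 = -45.39‰
step 4: δ = (-45.39 + 1000)·(-7.6/1000 + 1) − 1000 = -52.64‰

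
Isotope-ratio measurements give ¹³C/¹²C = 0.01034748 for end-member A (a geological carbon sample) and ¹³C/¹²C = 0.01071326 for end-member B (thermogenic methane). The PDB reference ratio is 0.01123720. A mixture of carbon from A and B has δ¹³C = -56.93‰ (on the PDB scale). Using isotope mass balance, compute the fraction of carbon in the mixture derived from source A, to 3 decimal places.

δ_A = (0.01034748/0.01123720 − 1)×1000 = (0.920824 − 1)×1000 = -79.176‰
δ_B = (0.01071326/0.01123720 − 1)×1000 = (0.953375 − 1)×1000 = -46.625‰
f_A = (δ_mix − δ_B)/(δ_A − δ_B) = (-56.93 − (-46.625))/(-79.176 − (-46.625))
f_A = -10.305 / -32.551 = 0.3166

0.317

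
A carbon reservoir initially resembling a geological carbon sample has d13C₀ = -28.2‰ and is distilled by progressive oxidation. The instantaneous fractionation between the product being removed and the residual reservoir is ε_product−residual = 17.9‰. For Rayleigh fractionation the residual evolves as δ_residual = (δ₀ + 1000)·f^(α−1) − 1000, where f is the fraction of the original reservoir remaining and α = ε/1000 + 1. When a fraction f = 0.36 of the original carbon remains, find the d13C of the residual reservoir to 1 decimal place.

Rayleigh residual: δ_res = (δ₀ + 1000)·f^(α−1) − 1000
α = ε/1000 + 1 = 1.01790, so α − 1 = 0.01790
f^(α−1) = 0.36^(0.01790) = 0.981879
δ_res = (-28.2 + 1000) × 0.981879 − 1000 = 954.190 − 1000 = -45.81‰

-45.8‰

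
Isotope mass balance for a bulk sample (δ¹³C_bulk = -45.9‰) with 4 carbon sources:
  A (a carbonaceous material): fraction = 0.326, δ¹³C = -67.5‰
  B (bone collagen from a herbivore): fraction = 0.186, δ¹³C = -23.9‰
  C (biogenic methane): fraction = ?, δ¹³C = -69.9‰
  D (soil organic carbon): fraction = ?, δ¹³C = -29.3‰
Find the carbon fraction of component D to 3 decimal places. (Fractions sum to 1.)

0.361

Let f_D and f_C be the unknown fractions; fractions sum to 1 so f_D + f_C = 0.488.
Mass balance: Σ fᵢ·δᵢ = δ_bulk ⇒ f_D·(-29.3) + f_C·(-69.9) = -45.9 − (-26.450) = -19.450
Substitute f_C = 0.488 − f_D:
f_D·(-29.3 − -69.9) = -19.450 − 0.488×(-69.9) = 14.662
f_D = 14.662 / 40.6 = 0.3611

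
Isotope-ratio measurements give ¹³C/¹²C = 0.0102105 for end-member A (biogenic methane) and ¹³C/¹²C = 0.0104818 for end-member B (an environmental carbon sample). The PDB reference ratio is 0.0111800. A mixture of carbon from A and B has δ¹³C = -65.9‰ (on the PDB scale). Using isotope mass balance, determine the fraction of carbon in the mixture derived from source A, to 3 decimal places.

0.142

δ_A = (0.0102105/0.0111800 − 1)×1000 = (0.913283 − 1)×1000 = -86.717‰
δ_B = (0.0104818/0.0111800 − 1)×1000 = (0.937549 − 1)×1000 = -62.451‰
f_A = (δ_mix − δ_B)/(δ_A − δ_B) = (-65.9 − (-62.451))/(-86.717 − (-62.451))
f_A = -3.449 / -24.267 = 0.1421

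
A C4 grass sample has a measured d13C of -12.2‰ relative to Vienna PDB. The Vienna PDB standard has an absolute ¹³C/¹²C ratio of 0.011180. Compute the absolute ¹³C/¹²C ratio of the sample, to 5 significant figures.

0.011044

R_sample = R_standard × (d13C/1000 + 1)
R_sample = 0.011180 × (-12.2/1000 + 1) = 0.011180 × 0.987800
R_sample = 0.0110436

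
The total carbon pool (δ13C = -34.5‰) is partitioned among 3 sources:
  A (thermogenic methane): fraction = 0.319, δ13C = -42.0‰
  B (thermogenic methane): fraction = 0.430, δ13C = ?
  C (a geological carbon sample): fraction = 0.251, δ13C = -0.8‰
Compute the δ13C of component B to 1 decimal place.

Isotope mass balance: δ_bulk = Σ fᵢ·δᵢ.
-34.5 = 0.319×(-42.0) + 0.430×δ_B + 0.251×(-0.8)
0.430·δ_B = -34.5 − (-13.599) = -20.901
δ_B = -20.901 / 0.430 = -48.61‰

-48.6‰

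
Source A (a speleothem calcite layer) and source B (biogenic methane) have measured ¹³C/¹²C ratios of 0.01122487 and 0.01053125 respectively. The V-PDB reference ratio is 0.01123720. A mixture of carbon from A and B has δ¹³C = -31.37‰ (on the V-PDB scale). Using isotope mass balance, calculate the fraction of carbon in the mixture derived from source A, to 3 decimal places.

0.510

δ_A = (0.01122487/0.01123720 − 1)×1000 = (0.998903 − 1)×1000 = -1.097‰
δ_B = (0.01053125/0.01123720 − 1)×1000 = (0.937177 − 1)×1000 = -62.823‰
f_A = (δ_mix − δ_B)/(δ_A − δ_B) = (-31.37 − (-62.823))/(-1.097 − (-62.823))
f_A = 31.453 / 61.725 = 0.5096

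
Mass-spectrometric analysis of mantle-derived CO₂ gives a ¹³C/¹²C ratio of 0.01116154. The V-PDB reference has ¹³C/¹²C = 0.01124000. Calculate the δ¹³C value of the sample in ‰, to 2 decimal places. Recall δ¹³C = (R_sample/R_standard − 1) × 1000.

-6.98‰

δ¹³C = (R_sample / R_standard − 1) × 1000
R_sample / R_standard = 0.01116154 / 0.01124000 = 0.993020
δ¹³C = (0.993020 − 1) × 1000 = -6.980‰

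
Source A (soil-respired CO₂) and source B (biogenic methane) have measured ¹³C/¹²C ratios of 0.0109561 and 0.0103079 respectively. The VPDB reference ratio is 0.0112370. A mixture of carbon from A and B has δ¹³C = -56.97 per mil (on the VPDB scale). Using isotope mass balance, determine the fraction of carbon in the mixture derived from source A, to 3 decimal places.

0.446

δ_A = (0.0109561/0.0112370 − 1)×1000 = (0.975002 − 1)×1000 = -24.998 per mil
δ_B = (0.0103079/0.0112370 − 1)×1000 = (0.917318 − 1)×1000 = -82.682 per mil
f_A = (δ_mix − δ_B)/(δ_A − δ_B) = (-56.97 − (-82.682))/(-24.998 − (-82.682))
f_A = 25.712 / 57.684 = 0.4457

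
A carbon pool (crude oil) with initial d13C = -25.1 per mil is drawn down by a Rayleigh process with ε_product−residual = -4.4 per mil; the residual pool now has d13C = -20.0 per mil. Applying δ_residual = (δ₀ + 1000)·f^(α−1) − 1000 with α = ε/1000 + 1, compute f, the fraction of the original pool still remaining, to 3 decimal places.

α − 1 = ε/1000 = -0.0044
(δ_res + 1000)/(δ₀ + 1000) = (-20.0 + 1000)/(-25.1 + 1000) = 980.0/974.9 = 1.005231
f = 1.005231^(1/-0.0044) = exp(ln(1.005231)/-0.0044) = exp(0.00522/-0.0044)
f = exp(-1.1858) = 0.3055

0.305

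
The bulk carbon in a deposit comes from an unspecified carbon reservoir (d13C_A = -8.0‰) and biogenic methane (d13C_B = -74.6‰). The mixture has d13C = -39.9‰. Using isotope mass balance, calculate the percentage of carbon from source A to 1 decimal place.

52.1%

δ_mix = f_A·δ_A + (1 − f_A)·δ_B  ⇒  f_A = (δ_mix − δ_B)/(δ_A − δ_B)
f_A = (-39.9 − (-74.6)) / (-8.0 − (-74.6))
f_A = 34.7 / 66.6 = 0.5210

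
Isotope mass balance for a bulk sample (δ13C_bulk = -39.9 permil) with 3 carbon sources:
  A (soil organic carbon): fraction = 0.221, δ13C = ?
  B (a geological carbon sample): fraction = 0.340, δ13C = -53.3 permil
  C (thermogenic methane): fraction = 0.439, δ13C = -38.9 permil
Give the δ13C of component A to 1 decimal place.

Isotope mass balance: δ_bulk = Σ fᵢ·δᵢ.
-39.9 = 0.221×δ_A + 0.340×(-53.3) + 0.439×(-38.9)
0.221·δ_A = -39.9 − (-35.199) = -4.701
δ_A = -4.701 / 0.221 = -21.27 permil

-21.3 permil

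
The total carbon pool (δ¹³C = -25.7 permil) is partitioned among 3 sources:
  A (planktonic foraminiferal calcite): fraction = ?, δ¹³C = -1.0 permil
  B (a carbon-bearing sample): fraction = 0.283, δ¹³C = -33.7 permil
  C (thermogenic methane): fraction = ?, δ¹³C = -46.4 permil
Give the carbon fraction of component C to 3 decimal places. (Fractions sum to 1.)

Let f_C and f_A be the unknown fractions; fractions sum to 1 so f_C + f_A = 0.717.
Mass balance: Σ fᵢ·δᵢ = δ_bulk ⇒ f_C·(-46.4) + f_A·(-1.0) = -25.7 − (-9.537) = -16.163
Substitute f_A = 0.717 − f_C:
f_C·(-46.4 − -1.0) = -16.163 − 0.717×(-1.0) = -15.446
f_C = -15.446 / -45.4 = 0.3402

0.340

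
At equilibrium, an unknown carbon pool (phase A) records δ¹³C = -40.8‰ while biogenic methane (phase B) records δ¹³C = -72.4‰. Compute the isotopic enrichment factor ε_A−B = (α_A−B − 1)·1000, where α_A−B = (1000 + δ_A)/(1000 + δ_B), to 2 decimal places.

34.07‰

α_A−B = (1000 + -40.8) / (1000 + -72.4) = 959.2 / 927.6 = 1.034066
ε_A−B = (1.034066 − 1) × 1000 = 34.066‰
(The approximation ε ≈ δ_A − δ_B would give 31.6‰.)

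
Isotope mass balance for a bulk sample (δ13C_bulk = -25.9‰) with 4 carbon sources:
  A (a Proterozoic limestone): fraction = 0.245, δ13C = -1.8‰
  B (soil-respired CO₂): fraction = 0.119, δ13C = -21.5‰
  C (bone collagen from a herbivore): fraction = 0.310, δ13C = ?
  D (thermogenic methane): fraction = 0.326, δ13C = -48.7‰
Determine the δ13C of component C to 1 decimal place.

-22.7‰

Isotope mass balance: δ_bulk = Σ fᵢ·δᵢ.
-25.9 = 0.245×(-1.8) + 0.119×(-21.5) + 0.310×δ_C + 0.326×(-48.7)
0.310·δ_C = -25.9 − (-18.876) = -7.024
δ_C = -7.024 / 0.310 = -22.66‰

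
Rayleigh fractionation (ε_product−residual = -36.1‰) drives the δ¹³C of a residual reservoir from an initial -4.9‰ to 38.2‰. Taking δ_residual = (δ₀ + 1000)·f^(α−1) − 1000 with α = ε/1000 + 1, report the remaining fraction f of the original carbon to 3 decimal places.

0.309

α − 1 = ε/1000 = -0.0361
(δ_res + 1000)/(δ₀ + 1000) = (38.2 + 1000)/(-4.9 + 1000) = 1038.2/995.1 = 1.043312
f = 1.043312^(1/-0.0361) = exp(ln(1.043312)/-0.0361) = exp(0.04240/-0.0361)
f = exp(-1.1745) = 0.3090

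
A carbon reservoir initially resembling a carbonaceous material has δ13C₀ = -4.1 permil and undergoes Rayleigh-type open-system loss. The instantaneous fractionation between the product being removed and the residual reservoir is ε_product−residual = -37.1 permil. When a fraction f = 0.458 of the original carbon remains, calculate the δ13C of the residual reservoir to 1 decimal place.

Rayleigh residual: δ_res = (δ₀ + 1000)·f^(α−1) − 1000
α = ε/1000 + 1 = 0.96290, so α − 1 = -0.03710
f^(α−1) = 0.458^(-0.03710) = 1.029395
δ_res = (-4.1 + 1000) × 1.029395 − 1000 = 1025.174 − 1000 = 25.17 permil

25.2 permil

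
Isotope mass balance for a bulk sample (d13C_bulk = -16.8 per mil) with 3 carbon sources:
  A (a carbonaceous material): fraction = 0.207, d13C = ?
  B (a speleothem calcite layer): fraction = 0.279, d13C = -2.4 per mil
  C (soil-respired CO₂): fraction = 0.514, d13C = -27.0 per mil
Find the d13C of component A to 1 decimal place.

Isotope mass balance: δ_bulk = Σ fᵢ·δᵢ.
-16.8 = 0.207×δ_A + 0.279×(-2.4) + 0.514×(-27.0)
0.207·δ_A = -16.8 − (-14.548) = -2.252
δ_A = -2.252 / 0.207 = -10.88 per mil

-10.9 per mil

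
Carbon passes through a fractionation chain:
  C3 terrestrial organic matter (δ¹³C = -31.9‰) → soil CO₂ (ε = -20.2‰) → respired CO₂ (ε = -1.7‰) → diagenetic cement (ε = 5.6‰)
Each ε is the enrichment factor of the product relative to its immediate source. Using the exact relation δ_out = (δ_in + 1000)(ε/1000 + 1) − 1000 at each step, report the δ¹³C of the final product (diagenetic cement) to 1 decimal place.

step 1: δ = (-31.90 + 1000)·(-20.2/1000 + 1) − 1000 = -51.46‰
step 2: δ = (-51.46 + 1000)·(-1.7/1000 + 1) − 1000 = -53.07‰
step 3: δ = (-53.07 + 1000)·(5.6/1000 + 1) − 1000 = -47.77‰

-47.8‰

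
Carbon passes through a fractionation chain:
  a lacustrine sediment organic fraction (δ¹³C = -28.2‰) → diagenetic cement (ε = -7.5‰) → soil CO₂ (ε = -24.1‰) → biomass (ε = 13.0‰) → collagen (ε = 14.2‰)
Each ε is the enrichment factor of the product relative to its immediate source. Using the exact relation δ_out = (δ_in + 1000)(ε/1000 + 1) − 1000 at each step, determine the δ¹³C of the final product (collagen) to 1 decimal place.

-33.0‰

step 1: δ = (-28.20 + 1000)·(-7.5/1000 + 1) − 1000 = -35.49‰
step 2: δ = (-35.49 + 1000)·(-24.1/1000 + 1) − 1000 = -58.73‰
step 3: δ = (-58.73 + 1000)·(13.0/1000 + 1) − 1000 = -46.50‰
step 4: δ = (-46.50 + 1000)·(14.2/1000 + 1) − 1000 = -32.96‰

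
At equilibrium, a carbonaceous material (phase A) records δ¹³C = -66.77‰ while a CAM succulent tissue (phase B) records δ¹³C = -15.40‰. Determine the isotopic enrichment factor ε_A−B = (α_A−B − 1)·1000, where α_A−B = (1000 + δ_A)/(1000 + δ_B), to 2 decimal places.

-52.17‰

α_A−B = (1000 + -66.77) / (1000 + -15.40) = 933.23 / 984.60 = 0.947827
ε_A−B = (0.947827 − 1) × 1000 = -52.173‰
(The approximation ε ≈ δ_A − δ_B would give -51.37‰.)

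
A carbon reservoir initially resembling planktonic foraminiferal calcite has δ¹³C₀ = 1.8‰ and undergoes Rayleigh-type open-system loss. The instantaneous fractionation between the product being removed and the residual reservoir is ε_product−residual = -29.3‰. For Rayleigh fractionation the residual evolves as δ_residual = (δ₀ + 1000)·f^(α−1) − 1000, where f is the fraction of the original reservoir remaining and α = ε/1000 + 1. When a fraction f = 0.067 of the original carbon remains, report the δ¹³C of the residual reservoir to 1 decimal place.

84.4‰

Rayleigh residual: δ_res = (δ₀ + 1000)·f^(α−1) − 1000
α = ε/1000 + 1 = 0.97070, so α − 1 = -0.02930
f^(α−1) = 0.067^(-0.02930) = 1.082420
δ_res = (1.8 + 1000) × 1.082420 − 1000 = 1084.369 − 1000 = 84.37‰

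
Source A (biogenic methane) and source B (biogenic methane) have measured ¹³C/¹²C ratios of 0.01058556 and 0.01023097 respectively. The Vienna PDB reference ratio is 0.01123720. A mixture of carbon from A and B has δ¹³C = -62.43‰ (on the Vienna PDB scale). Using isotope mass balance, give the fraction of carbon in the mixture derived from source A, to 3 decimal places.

δ_A = (0.01058556/0.01123720 − 1)×1000 = (0.942010 − 1)×1000 = -57.990‰
δ_B = (0.01023097/0.01123720 − 1)×1000 = (0.910455 − 1)×1000 = -89.545‰
f_A = (δ_mix − δ_B)/(δ_A − δ_B) = (-62.43 − (-89.545))/(-57.990 − (-89.545))
f_A = 27.115 / 31.555 = 0.8593

0.859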